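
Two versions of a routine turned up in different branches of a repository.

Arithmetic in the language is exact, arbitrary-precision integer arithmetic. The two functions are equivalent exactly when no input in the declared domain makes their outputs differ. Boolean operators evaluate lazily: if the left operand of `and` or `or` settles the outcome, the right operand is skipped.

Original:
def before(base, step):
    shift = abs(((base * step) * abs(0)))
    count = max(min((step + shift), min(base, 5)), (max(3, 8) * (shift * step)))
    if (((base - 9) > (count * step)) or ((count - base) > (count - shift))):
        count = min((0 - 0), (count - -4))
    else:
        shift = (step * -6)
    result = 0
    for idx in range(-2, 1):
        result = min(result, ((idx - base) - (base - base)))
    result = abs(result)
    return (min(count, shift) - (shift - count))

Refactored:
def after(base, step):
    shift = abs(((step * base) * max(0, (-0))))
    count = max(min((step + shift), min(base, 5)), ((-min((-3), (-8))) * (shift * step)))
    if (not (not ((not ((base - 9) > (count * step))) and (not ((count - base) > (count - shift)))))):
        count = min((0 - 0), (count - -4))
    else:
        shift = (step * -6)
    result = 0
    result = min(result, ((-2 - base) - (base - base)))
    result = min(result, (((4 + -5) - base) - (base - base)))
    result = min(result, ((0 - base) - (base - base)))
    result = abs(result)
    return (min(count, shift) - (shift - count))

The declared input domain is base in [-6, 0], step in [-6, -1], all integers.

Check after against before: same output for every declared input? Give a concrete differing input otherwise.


The rewrite breaks on base=-6, step=-6, where the results are 0 and -36.
before: shift becomes 0; next count becomes 0; next (((base - 9) > (count * step)) or ((count - base) > (count - shift))) evaluates to true; next count becomes 0; next result becomes 0; next at idx=-2:; next result becomes 0; next at idx=-1:; next result becomes 0; next at idx=0:; next result becomes 0; next result becomes 0; next final value 0
after: shift becomes 0; next count becomes 0; next (not (not ((not ((base - 9) > (count * step))) and (not ((count - base) > (count - shift)))))) evaluates to false; next shift becomes 36; next result becomes 0; next result becomes 0; next result becomes 0; next result becomes 0; next result becomes 0; next final value -36
verdict: not equivalent; witness: base=-6, step=-6


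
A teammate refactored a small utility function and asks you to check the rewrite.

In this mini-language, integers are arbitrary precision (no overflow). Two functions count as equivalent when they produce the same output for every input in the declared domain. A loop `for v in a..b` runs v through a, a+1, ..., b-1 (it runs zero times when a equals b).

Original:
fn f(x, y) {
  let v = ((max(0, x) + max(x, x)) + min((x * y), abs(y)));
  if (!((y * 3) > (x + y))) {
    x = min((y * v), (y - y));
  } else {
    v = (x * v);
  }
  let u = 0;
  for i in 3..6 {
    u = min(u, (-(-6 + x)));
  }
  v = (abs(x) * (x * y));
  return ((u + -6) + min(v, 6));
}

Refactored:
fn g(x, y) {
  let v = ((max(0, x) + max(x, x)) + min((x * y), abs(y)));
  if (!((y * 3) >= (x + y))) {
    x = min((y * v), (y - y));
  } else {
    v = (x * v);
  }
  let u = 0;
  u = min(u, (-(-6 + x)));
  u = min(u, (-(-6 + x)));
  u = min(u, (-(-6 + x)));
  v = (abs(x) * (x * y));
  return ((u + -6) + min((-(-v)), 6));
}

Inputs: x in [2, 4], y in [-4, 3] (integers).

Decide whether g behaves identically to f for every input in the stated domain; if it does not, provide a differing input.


Consider the input x=2, y=1.
f: v = 5; (!((y * 3) > (x + y))) -> true; x = 0; u = 0; [i=3]; u = 0; [i=4]; u = 0; [i=5]; u = 0; v = 0; return -6
g: v = 5; (!((y * 3) >= (x + y))) -> false; v = 10; u = 0; u = 0; u = 0; u = 0; v = 4; return -2
-6 against -2: the behavior changed.
verdict: not equivalent; witness: x=2, y=1


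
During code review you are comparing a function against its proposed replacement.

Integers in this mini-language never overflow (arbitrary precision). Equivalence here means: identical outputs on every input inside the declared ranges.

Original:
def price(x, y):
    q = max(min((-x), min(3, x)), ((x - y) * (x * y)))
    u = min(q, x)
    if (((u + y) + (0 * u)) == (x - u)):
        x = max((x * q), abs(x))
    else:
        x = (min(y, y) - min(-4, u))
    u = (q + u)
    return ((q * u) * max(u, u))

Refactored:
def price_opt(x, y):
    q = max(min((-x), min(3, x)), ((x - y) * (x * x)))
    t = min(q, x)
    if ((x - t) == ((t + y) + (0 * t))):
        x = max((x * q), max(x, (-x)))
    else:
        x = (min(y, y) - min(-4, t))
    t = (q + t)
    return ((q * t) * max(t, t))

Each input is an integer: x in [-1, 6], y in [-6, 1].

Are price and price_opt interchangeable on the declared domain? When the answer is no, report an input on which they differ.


There is a counterexample at x=-1, y=-6: 25230 on one side, 80 on the other.
price: q := 30 | u := -1 | (((u + y) + (0 * u)) == (x - u)): false | x := -2 | u := 29 | result 25230
price_opt: q := 5 | t := -1 | ((x - t) == ((t + y) + (0 * t))): false | x := -2 | t := 4 | result 80
verdict: not equivalent; witness: x=-1, y=-6


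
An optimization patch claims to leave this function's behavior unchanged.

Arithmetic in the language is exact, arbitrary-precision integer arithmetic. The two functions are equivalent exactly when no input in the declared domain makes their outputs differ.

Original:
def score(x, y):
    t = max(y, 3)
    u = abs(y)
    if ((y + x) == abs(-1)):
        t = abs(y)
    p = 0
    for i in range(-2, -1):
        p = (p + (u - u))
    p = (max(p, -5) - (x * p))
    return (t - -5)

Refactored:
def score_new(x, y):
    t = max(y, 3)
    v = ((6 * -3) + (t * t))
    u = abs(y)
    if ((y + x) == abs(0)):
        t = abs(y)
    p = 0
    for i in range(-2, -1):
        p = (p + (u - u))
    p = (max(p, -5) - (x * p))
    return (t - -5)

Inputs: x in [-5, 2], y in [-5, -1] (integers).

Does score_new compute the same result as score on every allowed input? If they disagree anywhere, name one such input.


Not equivalent: x=1, y=-1 separates them (8 vs 6).
score: t becomes 3; next u becomes 1; next ((y + x) == abs(-1)) evaluates to false; next p becomes 0; next at i=-2:; next p becomes 0; next p becomes 0; next final value 8
score_new: t becomes 3; next v becomes -9; next u becomes 1; next ((y + x) == abs(0)) evaluates to true; next t becomes 1; next p becomes 0; next at i=-2:; next p becomes 0; next p becomes 0; next final value 6
verdict: not equivalent; witness: x=1, y=-1


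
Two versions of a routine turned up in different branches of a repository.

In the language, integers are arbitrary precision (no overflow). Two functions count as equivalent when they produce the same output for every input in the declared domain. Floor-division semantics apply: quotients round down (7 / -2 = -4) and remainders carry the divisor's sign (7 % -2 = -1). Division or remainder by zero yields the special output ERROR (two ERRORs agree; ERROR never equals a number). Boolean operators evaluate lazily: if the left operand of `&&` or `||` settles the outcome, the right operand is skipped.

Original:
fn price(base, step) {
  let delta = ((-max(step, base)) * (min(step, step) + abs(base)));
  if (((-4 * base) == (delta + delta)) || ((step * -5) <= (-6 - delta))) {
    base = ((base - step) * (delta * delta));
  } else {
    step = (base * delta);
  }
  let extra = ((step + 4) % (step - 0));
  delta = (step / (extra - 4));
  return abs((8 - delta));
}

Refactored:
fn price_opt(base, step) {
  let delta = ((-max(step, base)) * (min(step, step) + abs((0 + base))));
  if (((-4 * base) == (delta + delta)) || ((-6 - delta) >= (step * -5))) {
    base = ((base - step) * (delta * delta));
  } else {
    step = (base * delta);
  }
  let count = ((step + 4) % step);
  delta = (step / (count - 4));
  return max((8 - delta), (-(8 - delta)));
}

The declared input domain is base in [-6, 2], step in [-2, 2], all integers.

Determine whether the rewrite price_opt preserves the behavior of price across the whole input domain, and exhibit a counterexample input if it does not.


Although comparison usage differs, constant usage differs, arithmetic usage differs, min/max/abs usage differs, local variable names differ, 45/45 inputs agree.
verdict: equivalent


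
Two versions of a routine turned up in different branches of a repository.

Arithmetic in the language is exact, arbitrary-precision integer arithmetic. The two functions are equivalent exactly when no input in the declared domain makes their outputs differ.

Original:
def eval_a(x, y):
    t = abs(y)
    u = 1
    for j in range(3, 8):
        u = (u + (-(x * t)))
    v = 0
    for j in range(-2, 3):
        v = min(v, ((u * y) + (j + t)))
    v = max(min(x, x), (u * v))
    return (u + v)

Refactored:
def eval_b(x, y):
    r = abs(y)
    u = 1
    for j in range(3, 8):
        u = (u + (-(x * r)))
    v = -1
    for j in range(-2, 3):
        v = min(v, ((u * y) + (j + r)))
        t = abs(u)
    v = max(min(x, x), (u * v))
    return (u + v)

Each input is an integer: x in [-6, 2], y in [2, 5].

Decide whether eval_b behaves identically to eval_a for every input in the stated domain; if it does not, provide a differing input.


Not equivalent: x=-6, y=2 separates them (61 vs 55).
eval_a: t = 2; u = 1; [j=3]; u = 13; [j=4]; u = 25; [j=5]; u = 37; [j=6]; u = 49; [j=7]; u = 61; v = 0; [j=-2]; v = 0; [j=-1]; v = 0; [j=0]; v = 0; [j=1]; v = 0; [j=2]; v = 0; v = 0; return 61
eval_b: r = 2; u = 1; [j=3]; u = 13; [j=4]; u = 25; [j=5]; u = 37; [j=6]; u = 49; [j=7]; u = 61; v = -1; [j=-2]; v = -1; t = 61; [j=-1]; v = -1; t = 61; [j=0]; v = -1; t = 61; [j=1]; v = -1; t = 61; [j=2]; v = -1; t = 61; v = -6; return 55
verdict: not equivalent; witness: x=-6, y=2


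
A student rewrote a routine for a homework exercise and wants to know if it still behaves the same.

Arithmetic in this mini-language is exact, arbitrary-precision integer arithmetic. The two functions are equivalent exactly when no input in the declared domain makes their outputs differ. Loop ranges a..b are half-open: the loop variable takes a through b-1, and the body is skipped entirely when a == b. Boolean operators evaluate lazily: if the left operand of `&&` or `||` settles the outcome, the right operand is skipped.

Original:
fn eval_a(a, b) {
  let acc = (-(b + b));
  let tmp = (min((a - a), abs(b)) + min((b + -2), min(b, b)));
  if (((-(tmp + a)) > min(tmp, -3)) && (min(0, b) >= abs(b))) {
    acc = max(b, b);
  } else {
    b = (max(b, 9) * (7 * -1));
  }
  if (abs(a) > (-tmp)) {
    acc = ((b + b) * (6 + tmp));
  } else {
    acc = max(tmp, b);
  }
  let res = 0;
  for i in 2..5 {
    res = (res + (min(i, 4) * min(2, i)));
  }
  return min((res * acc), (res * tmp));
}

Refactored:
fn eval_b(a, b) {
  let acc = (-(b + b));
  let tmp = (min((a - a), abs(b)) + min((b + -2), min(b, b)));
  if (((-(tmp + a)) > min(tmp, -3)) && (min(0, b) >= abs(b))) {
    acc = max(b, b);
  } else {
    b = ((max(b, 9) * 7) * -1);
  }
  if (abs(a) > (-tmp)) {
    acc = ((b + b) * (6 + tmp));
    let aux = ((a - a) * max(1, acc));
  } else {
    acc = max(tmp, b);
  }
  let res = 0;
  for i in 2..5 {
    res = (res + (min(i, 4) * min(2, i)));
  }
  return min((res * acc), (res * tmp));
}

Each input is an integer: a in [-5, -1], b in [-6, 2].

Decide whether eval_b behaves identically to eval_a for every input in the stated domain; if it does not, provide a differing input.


Although `2` became `1`, no input in the stated domain can expose it.
One worked example (a=-1, b=-3) — eval_a: acc = 6; tmp = -5; (((-(tmp + a)) > min(tmp, -3)) && (min(0, b) >= abs(b))) -> false; b = -63; (abs(a) > (-tmp)) -> false; acc = -5; res = 0; [i=2]; res = 4; [i=3]; res = 10; [i=4]; res = 18; return -90; eval_b: acc = 6; tmp = -5; (((-(tmp + a)) > min(tmp, -3)) && (min(0, b) >= abs(b))) -> false; b = -63; (abs(a) > (-tmp)) -> false; acc = -5; res = 0; [i=2]; res = 4; [i=3]; res = 10; [i=4]; res = 18; return -90; agreement on -90.
Checked all 45 inputs in the declared domain: the outputs agree on every one.
verdict: equivalent


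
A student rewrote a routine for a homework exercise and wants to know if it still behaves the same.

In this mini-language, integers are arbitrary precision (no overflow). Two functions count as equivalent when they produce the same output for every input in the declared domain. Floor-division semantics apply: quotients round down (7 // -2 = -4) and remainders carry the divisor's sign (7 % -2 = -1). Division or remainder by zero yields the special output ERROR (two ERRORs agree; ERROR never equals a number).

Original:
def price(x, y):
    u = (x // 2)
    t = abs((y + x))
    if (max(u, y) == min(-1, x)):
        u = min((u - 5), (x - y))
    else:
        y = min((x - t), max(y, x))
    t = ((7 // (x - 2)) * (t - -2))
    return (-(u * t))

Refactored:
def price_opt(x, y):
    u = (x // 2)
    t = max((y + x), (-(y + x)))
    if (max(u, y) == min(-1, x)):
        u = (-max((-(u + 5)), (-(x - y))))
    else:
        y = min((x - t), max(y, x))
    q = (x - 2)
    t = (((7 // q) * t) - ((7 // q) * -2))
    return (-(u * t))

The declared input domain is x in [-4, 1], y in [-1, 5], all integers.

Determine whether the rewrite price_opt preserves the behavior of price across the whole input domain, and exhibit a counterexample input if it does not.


Take x=-1, y=-1.
price: u=-1, then t=2, then (max(u, y) == min(-1, x)) is true, then u=-6, then t=-12, then returns -72
price_opt: u=-1, then t=2, then (max(u, y) == min(-1, x)) is true, then u=0, then q=-3, then t=-12, then returns 0
-72 against 0: the behavior changed.
verdict: not equivalent; witness: x=-1, y=-1


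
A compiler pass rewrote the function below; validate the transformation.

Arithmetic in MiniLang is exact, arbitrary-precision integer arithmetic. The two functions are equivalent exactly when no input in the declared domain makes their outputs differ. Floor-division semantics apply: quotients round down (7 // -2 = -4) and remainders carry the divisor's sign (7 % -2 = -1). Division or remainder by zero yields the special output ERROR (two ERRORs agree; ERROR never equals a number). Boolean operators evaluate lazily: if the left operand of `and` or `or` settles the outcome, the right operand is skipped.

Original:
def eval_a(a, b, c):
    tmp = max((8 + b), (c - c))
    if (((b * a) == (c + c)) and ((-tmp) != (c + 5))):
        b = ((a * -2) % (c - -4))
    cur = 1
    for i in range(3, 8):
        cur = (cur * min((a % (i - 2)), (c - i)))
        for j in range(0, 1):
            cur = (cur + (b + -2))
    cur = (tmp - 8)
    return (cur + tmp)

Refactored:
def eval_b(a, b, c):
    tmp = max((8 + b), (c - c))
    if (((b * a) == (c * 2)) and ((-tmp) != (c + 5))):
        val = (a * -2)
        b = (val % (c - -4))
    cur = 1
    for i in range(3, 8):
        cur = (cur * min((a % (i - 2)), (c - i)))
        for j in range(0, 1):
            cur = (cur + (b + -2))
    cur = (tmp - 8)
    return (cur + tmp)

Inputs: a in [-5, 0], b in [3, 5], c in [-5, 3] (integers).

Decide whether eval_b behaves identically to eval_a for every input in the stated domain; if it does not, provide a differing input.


This is a faithful refactor — local variable names differ; and arithmetic usage differs; and constant usage differs; and statement counts differ, but the computed results match everywhere.
Spot check at a=-1, b=3, c=-2 — eval_a: tmp := 11 | (((b * a) == (c + c)) and ((-tmp) != (c + 5))): false | cur := 1 | iter i=3: | cur := -5 | iter j=0: | cur := -4 | iter i=4: | cur := 24 | iter j=0: | cur := 25 | iter i=5: | cur := -175 | iter j=0: | cur := -174 | iter i=6: | cur := 1392 | iter j=0: | cur := 1393 | iter i=7: | cur := -12537 | iter j=0: | cur := -12536 | cur := 3 | result 14. eval_b: tmp := 11 | (((b * a) == (c * 2)) and ((-tmp) != (c + 5))): false | cur := 1 | iter i=3: | cur := -5 | iter j=0: | cur := -4 | iter i=4: | cur := 24 | iter j=0: | cur := 25 | iter i=5: | cur := -175 | iter j=0: | cur := -174 | iter i=6: | cur := 1392 | iter j=0: | cur := 1393 | iter i=7: | cur := -12537 | iter j=0: | cur := -12536 | cur := 3 | result 14. Both give 14.
Sweeping the whole domain (162 inputs) finds no disagreement.
verdict: equivalent


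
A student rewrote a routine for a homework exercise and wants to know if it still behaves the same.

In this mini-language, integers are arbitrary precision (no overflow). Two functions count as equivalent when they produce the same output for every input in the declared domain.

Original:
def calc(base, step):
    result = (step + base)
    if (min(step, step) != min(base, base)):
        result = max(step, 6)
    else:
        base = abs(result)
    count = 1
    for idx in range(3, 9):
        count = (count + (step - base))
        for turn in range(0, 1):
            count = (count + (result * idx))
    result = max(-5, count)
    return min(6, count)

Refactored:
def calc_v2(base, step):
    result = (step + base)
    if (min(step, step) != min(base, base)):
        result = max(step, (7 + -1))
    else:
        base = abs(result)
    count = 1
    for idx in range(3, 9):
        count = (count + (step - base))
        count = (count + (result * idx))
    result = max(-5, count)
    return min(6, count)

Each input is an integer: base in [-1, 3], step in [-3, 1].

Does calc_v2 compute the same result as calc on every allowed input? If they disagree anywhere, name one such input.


The two are interchangeable: statement counts differ; constant usage differs; arithmetic usage differs; loop structure differs; local variable names differ, and every declared input agrees.
One worked example (base=-1, step=-1) — calc: result = -2; (min(step, step) != min(base, base)) -> false; base = 2; count = 1; [idx=3]; count = -2; [turn=0]; count = -8; [idx=4]; count = -11; [turn=0]; count = -19; [idx=5]; count = -22; [turn=0]; count = -32; [idx=6]; count = -35; [turn=0]; count = -47; [idx=7]; count = -50; [turn=0]; count = -64; [idx=8]; count = -67; [turn=0]; count = -83; result = -5; return -83; calc_v2: result = -2; (min(step, step) != min(base, base)) -> false; base = 2; count = 1; [idx=3]; count = -2; count = -8; [idx=4]; count = -11; count = -19; [idx=5]; count = -22; count = -32; [idx=6]; count = -35; count = -47; [idx=7]; count = -50; count = -64; [idx=8]; count = -67; count = -83; result = -5; return -83; agreement on -83.
An exhaustive pass over the 25 declared inputs shows identical outputs.
verdict: equivalent


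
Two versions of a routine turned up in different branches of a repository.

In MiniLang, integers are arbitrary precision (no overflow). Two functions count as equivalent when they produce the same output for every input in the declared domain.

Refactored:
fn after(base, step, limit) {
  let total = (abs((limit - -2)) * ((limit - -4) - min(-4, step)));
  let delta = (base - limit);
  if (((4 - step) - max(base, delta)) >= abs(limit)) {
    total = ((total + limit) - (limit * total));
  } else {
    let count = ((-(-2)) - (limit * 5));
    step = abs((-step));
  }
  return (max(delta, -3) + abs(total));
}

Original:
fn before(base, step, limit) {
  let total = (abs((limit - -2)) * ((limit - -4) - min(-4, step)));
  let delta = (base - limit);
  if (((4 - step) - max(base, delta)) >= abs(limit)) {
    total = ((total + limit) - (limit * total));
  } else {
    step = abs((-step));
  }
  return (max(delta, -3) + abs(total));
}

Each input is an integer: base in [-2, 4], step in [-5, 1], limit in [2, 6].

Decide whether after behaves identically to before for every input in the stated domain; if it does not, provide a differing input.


Side by side, the visible changes include: statement counts differ, plus constant usage differs, plus arithmetic usage differs, plus local variable names differ.
Spot check at base=2, step=-1, limit=2 — before: total := 40 | delta := 0 | (((4 - step) - max(base, delta)) >= abs(limit)): true | total := -38 | result 38. after: total := 40 | delta := 0 | (((4 - step) - max(base, delta)) >= abs(limit)): true | total := -38 | result 38. Both give 38.
An exhaustive pass over the 245 declared inputs shows identical outputs.
verdict: equivalent


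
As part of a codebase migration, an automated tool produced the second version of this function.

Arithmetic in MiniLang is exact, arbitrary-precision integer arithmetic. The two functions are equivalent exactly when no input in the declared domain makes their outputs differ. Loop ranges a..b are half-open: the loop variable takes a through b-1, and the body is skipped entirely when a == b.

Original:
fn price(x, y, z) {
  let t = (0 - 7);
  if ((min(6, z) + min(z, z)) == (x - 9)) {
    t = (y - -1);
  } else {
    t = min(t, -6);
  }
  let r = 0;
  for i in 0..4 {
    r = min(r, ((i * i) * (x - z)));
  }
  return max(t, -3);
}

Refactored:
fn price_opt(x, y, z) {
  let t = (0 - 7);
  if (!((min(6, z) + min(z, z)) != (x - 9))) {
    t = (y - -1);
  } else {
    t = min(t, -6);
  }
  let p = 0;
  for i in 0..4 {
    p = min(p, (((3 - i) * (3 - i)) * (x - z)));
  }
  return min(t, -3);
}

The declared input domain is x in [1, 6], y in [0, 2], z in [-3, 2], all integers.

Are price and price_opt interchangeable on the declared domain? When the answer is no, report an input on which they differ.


Not equivalent: x=1, y=0, z=-3 separates them (-3 vs -7).
price: t=-7, then ((min(6, z) + min(z, z)) == (x - 9)) is false, then t=-7, then r=0, then (i=0), then r=0, then (i=1), then r=0, then (i=2), then r=0, then (i=3), then r=0, then returns -3
price_opt: t=-7, then (!((min(6, z) + min(z, z)) != (x - 9))) is false, then t=-7, then p=0, then (i=0), then p=0, then (i=1), then p=0, then (i=2), then p=0, then (i=3), then p=0, then returns -7
verdict: not equivalent; witness: x=1, y=0, z=-3


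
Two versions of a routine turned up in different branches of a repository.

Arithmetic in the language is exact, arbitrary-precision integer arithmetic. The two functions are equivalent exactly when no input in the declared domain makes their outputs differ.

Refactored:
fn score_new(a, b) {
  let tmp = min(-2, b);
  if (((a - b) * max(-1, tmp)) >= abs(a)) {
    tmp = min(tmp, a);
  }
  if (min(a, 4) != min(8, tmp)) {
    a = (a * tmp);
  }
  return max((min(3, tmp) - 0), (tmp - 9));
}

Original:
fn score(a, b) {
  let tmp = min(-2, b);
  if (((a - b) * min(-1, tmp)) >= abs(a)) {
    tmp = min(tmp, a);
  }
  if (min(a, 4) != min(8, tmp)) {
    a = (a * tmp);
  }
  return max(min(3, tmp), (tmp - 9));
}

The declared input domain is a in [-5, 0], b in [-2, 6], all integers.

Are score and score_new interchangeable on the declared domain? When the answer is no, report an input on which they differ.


At a=-5, b=-2: score gives -5, score_new gives -2.
verdict: not equivalent; witness: a=-5, b=-2


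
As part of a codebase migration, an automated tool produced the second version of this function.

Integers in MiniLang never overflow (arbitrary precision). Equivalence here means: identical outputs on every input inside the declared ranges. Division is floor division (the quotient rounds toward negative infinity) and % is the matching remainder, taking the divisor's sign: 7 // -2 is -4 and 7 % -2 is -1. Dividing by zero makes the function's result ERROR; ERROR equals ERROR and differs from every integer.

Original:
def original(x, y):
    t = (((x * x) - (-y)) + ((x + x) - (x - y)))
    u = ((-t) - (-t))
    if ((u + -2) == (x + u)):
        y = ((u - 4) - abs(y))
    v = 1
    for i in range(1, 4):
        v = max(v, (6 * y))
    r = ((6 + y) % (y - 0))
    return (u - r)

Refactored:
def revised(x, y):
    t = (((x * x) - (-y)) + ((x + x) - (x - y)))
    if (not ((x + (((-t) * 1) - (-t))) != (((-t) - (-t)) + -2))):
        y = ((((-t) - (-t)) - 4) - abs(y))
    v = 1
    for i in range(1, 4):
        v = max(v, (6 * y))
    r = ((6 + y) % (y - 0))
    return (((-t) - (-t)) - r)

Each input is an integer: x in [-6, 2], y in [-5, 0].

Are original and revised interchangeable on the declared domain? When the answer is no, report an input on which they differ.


Side by side, the visible changes include: statement counts differ, local variable names differ, constant usage differs, comparison usage differs, boolean connective usage differs, arithmetic usage differs.
As a probe, take x=1, y=-4: original runs t becomes -6; next u becomes 0; next ((u + -2) == (x + u)) evaluates to false; next v becomes 1; next at i=1:; next v becomes 1; next at i=2:; next v becomes 1; next at i=3:; next v becomes 1; next r becomes -2; next final value 2; revised runs t becomes -6; next (not ((x + (((-t) * 1) - (-t))) != (((-t) - (-t)) + -2))) evaluates to false; next v becomes 1; next at i=1:; next v becomes 1; next at i=2:; next v becomes 1; next at i=3:; next v becomes 1; next r becomes -2; next final value 2; both end at 2.
Checked all 54 inputs in the declared domain: the outputs agree on every one.
verdict: equivalent


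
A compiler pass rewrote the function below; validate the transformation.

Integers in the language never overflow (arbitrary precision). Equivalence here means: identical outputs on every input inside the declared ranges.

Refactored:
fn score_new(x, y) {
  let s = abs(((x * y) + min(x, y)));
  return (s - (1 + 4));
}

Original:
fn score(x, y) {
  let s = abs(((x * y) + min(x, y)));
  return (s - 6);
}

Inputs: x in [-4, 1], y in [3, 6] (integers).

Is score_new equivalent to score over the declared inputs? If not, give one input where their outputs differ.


There is a counterexample at x=-4, y=3: 10 on one side, 11 on the other.
score: s := 16 | result 10
score_new: s := 16 | result 11
verdict: not equivalent; witness: x=-4, y=3


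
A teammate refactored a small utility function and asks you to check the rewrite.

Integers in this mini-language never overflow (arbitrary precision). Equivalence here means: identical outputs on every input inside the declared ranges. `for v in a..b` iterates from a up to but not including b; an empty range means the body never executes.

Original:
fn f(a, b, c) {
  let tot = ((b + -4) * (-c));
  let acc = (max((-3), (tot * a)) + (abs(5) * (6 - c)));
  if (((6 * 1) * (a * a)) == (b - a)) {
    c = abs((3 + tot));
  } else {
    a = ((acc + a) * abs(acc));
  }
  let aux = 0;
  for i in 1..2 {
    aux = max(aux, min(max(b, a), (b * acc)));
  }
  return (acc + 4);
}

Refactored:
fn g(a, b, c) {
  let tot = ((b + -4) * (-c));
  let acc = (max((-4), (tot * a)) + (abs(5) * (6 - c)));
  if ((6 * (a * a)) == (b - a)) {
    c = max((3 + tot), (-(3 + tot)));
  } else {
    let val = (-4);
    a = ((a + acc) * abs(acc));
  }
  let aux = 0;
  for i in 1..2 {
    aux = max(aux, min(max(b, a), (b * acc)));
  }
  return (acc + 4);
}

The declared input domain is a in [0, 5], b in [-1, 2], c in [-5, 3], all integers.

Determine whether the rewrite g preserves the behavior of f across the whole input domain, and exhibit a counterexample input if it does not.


Try a=1, b=-1, c=-5.
f: tot=-25, then acc=52, then (((6 * 1) * (a * a)) == (b - a)) is false, then a=2756, then aux=0, then (i=1), then aux=0, then returns 56
g: tot=-25, then acc=51, then ((6 * (a * a)) == (b - a)) is false, then val=-4, then a=2652, then aux=0, then (i=1), then aux=0, then returns 55
56 against 55: the behavior changed.
verdict: not equivalent; witness: a=1, b=-1, c=-5


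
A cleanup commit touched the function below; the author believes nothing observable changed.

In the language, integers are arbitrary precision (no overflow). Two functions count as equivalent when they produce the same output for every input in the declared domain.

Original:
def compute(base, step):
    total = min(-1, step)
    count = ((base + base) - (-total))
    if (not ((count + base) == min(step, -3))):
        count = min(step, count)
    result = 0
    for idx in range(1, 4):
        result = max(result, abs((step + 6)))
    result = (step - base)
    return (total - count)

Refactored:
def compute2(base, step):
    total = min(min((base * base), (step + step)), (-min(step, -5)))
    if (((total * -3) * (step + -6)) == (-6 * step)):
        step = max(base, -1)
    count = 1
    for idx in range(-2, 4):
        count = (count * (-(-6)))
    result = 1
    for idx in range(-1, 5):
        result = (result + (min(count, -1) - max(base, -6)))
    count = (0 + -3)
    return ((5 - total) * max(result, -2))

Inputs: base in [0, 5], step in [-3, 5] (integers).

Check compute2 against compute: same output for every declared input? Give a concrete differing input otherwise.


Evaluate both at base=0, step=-3.
compute: total := -3 | count := -3 | (not ((count + base) == min(step, -3))): false | result := 0 | iter idx=1: | result := 3 | iter idx=2: | result := 3 | iter idx=3: | result := 3 | result := -3 | result 0
compute2: total := -6 | (((total * -3) * (step + -6)) == (-6 * step)): false | count := 1 | iter idx=-2: | count := 6 | iter idx=-1: | count := 36 | iter idx=0: | count := 216 | iter idx=1: | count := 1296 | iter idx=2: | count := 7776 | iter idx=3: | count := 46656 | result := 1 | iter idx=-1: | result := 0 | iter idx=0: | result := -1 | iter idx=1: | result := -2 | iter idx=2: | result := -3 | iter idx=3: | result := -4 | iter idx=4: | result := -5 | count := -3 | result -22
0 and -22 differ, so these are not the same function on this domain.
verdict: not equivalent; witness: base=0, step=-3


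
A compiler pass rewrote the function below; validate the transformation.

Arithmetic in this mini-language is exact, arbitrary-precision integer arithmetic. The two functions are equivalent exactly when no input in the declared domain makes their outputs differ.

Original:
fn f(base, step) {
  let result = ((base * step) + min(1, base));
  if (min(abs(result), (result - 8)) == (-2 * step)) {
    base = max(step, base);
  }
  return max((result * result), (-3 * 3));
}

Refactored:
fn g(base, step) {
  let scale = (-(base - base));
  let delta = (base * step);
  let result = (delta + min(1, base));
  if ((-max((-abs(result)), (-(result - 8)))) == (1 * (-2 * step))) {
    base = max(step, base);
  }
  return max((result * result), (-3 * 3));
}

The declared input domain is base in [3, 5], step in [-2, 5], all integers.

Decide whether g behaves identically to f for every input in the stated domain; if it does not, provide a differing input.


This is a faithful refactor — constant usage differs, local variable names differ, statement counts differ, arithmetic usage differs, min/max/abs usage differs, but the computed results match everywhere.
Tracing base=3, step=2: f: result = 7; (min(abs(result), (result - 8)) == (-2 * step)) -> false; return 49 | g: scale = 0; delta = 6; result = 7; ((-max((-abs(result)), (-(result - 8)))) == (1 * (-2 * step))) -> false; return 49 — matching result 49.
Every one of the 24 inputs gives matching results.
verdict: equivalent


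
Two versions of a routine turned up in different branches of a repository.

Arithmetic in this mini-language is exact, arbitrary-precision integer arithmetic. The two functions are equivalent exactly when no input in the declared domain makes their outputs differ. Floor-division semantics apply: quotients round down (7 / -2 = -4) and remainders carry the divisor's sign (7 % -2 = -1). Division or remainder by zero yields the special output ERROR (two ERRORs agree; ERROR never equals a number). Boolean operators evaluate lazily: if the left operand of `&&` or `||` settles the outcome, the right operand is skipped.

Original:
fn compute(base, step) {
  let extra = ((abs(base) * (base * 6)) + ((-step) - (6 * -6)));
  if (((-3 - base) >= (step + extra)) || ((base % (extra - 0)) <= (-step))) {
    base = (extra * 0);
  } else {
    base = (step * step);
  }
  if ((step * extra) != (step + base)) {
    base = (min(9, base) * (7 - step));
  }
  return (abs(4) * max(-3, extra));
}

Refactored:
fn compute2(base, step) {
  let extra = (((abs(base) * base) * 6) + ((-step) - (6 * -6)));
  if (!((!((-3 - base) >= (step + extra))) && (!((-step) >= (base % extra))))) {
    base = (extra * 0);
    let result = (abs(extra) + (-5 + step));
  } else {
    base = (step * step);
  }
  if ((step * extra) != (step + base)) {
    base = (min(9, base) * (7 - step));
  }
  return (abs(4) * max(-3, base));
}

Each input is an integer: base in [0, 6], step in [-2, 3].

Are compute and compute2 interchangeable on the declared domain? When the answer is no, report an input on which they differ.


The rewrite breaks on base=0, step=-2, where the results are 152 and 0.
compute: extra := 38 | (((-3 - base) >= (step + extra)) || ((base % (extra - 0)) <= (-step))): true | base := 0 | ((step * extra) != (step + base)): true | base := 0 | result 152
compute2: extra := 38 | (!((!((-3 - base) >= (step + extra))) && (!((-step) >= (base % extra))))): true | base := 0 | result := 31 | ((step * extra) != (step + base)): true | base := 0 | result 0
verdict: not equivalent; witness: base=0, step=-2


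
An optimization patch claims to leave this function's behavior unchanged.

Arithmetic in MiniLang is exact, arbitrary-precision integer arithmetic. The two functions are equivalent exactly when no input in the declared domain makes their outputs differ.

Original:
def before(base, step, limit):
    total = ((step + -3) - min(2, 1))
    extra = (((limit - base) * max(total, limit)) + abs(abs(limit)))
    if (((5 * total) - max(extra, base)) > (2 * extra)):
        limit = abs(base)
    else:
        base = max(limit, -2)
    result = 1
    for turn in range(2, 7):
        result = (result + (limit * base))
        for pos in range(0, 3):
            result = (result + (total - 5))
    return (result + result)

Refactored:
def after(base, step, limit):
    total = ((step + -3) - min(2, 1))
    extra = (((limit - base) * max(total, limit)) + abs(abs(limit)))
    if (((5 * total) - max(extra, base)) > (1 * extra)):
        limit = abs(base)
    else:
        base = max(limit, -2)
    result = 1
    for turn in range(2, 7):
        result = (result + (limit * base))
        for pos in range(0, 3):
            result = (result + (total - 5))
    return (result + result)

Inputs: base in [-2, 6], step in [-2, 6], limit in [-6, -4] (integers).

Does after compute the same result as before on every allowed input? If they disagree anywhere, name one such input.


Evaluate both at base=-2, step=5, limit=-6.
before: total=1, then extra=2, then (((5 * total) - max(extra, base)) > (2 * extra)) is false, then base=-2, then result=1, then (turn=2), then result=13, then (pos=0), then result=9, then (pos=1), then result=5, then (pos=2), then result=1, then (turn=3), then result=13, then (pos=0), then result=9, then (pos=1), then result=5, then (pos=2), then result=1, then (turn=4), then result=13, then (pos=0), then result=9, then (pos=1), then result=5, then (pos=2), then result=1, then (turn=5), then result=13, then (pos=0), then result=9, then (pos=1), then result=5, then (pos=2), then result=1, then (turn=6), then result=13, then (pos=0), then result=9, then (pos=1), then result=5, then (pos=2), then result=1, then returns 2
after: total=1, then extra=2, then (((5 * total) - max(extra, base)) > (1 * extra)) is true, then limit=2, then result=1, then (turn=2), then result=-3, then (pos=0), then result=-7, then (pos=1), then result=-11, then (pos=2), then result=-15, then (turn=3), then result=-19, then (pos=0), then result=-23, then (pos=1), then result=-27, then (pos=2), then result=-31, then (turn=4), then result=-35, then (pos=0), then result=-39, then (pos=1), then result=-43, then (pos=2), then result=-47, then (turn=5), then result=-51, then (pos=0), then result=-55, then (pos=1), then result=-59, then (pos=2), then result=-63, then (turn=6), then result=-67, then (pos=0), then result=-71, then (pos=1), then result=-75, then (pos=2), then result=-79, then returns -158
2 against -158: the behavior changed.
verdict: not equivalent; witness: base=-2, step=5, limit=-6


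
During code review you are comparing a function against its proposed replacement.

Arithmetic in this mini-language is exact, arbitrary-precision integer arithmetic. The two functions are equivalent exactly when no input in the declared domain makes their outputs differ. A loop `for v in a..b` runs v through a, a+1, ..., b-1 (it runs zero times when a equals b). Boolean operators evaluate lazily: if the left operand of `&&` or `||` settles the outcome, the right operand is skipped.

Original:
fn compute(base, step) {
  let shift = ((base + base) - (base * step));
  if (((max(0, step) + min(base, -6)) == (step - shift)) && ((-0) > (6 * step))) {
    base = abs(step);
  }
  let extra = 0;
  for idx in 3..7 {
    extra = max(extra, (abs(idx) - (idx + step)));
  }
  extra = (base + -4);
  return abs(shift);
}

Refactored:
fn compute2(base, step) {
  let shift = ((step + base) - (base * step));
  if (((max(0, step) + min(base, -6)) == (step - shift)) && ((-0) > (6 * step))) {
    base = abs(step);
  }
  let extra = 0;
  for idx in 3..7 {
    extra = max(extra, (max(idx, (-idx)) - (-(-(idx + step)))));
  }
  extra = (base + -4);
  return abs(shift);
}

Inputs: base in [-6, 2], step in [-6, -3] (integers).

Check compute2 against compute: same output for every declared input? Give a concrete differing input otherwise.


Not equivalent: base=-6, step=-5 separates them (42 vs 41).
compute: shift = -42; (((max(0, step) + min(base, -6)) == (step - shift)) && ((-0) > (6 * step))) -> false; extra = 0; [idx=3]; extra = 5; [idx=4]; extra = 5; [idx=5]; extra = 5; [idx=6]; extra = 5; extra = -10; return 42
compute2: shift = -41; (((max(0, step) + min(base, -6)) == (step - shift)) && ((-0) > (6 * step))) -> false; extra = 0; [idx=3]; extra = 5; [idx=4]; extra = 5; [idx=5]; extra = 5; [idx=6]; extra = 5; extra = -10; return 41
verdict: not equivalent; witness: base=-6, step=-5


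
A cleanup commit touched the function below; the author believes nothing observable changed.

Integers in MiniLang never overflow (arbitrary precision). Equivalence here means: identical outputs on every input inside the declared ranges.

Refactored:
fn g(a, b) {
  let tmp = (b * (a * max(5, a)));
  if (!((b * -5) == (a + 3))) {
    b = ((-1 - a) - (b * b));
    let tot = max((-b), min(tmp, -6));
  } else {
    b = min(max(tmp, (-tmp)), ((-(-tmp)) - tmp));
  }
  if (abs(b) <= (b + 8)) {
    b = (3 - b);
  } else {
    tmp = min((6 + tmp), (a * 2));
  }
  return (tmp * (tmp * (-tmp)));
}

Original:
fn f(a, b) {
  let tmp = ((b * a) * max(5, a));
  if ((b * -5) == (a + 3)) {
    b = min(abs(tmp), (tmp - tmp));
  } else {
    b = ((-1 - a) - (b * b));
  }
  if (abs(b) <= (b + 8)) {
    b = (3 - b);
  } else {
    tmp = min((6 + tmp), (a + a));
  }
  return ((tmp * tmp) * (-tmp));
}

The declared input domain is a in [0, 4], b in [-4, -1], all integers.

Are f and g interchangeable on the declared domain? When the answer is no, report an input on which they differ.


Comparing the listings, the differences include: arithmetic usage differs; also boolean connective usage differs; also local variable names differ; also constant usage differs; also min/max/abs usage differs; also statement counts differ.
Spot check at a=1, b=-3 — f: tmp becomes -15; next ((b * -5) == (a + 3)) evaluates to false; next b becomes -11; next (abs(b) <= (b + 8)) evaluates to false; next tmp becomes -9; next final value 729. g: tmp becomes -15; next (!((b * -5) == (a + 3))) evaluates to true; next b becomes -11; next tot becomes 11; next (abs(b) <= (b + 8)) evaluates to false; next tmp becomes -9; next final value 729. Both give 729.
Checked all 20 inputs in the declared domain: the outputs agree on every one.
verdict: equivalent


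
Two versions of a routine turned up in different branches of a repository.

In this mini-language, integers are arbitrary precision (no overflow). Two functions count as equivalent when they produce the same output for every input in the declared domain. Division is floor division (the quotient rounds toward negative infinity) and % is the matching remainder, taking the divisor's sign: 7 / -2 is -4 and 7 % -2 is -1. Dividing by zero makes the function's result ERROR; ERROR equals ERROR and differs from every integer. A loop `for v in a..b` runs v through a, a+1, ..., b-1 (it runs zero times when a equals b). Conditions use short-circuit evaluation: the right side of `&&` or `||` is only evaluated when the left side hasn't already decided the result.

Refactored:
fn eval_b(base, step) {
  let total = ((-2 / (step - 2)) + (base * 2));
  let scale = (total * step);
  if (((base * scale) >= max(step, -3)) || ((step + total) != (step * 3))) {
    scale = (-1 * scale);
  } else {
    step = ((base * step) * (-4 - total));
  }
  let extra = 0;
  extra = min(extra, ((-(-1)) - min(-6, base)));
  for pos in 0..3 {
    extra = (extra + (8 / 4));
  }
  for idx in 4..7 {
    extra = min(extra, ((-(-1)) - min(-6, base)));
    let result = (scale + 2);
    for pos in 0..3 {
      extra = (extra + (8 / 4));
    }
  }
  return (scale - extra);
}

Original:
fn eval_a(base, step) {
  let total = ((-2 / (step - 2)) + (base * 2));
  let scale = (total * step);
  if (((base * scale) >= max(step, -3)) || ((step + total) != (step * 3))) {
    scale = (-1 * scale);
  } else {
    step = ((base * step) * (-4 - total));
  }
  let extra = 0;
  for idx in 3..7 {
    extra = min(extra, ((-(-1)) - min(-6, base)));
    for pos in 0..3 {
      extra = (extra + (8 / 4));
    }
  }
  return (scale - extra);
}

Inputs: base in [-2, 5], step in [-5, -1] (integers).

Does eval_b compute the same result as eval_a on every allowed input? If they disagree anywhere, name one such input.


The two are interchangeable: statement counts differ, plus constant usage differs, plus arithmetic usage differs, plus loop structure differs, plus local variable names differ, plus min/max/abs usage differs, and every declared input agrees.
One worked example (base=1, step=-4) — eval_a: total becomes 2; next scale becomes -8; next (((base * scale) >= max(step, -3)) || ((step + total) != (step * 3))) evaluates to true; next scale becomes 8; next extra becomes 0; next at idx=3:; next extra becomes 0; next at pos=0:; next extra becomes 2; next at pos=1:; next extra becomes 4; next at pos=2:; next extra becomes 6; next at idx=4:; next extra becomes 6; next at pos=0:; next extra becomes 8; next at pos=1:; next extra becomes 10; next at pos=2:; next extra becomes 12; next at idx=5:; next extra becomes 7; next at pos=0:; next extra becomes 9; next at pos=1:; next extra becomes 11; next at pos=2:; next extra becomes 13; next at idx=6:; next extra becomes 7; next at pos=0:; next extra becomes 9; next at pos=1:; next extra becomes 11; next at pos=2:; next extra becomes 13; next final value -5; eval_b: total becomes 2; next scale becomes -8; next (((base * scale) >= max(step, -3)) || ((step + total) != (step * 3))) evaluates to true; next scale becomes 8; next extra becomes 0; next extra becomes 0; next at pos=0:; next extra becomes 2; next at pos=1:; next extra becomes 4; next at pos=2:; next extra becomes 6; next at idx=4:; next extra becomes 6; next result becomes 10; next at pos=0:; next extra becomes 8; next at pos=1:; next extra becomes 10; next at pos=2:; next extra becomes 12; next at idx=5:; next extra becomes 7; next result becomes 10; next at pos=0:; next extra becomes 9; next at pos=1:; next extra becomes 11; next at pos=2:; next extra becomes 13; next at idx=6:; next extra becomes 7; next result becomes 10; next at pos=0:; next extra becomes 9; next at pos=1:; next extra becomes 11; next at pos=2:; next extra becomes 13; next final value -5; agreement on -5.
Checked all 40 inputs in the declared domain: the outputs agree on every one.
verdict: equivalent
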